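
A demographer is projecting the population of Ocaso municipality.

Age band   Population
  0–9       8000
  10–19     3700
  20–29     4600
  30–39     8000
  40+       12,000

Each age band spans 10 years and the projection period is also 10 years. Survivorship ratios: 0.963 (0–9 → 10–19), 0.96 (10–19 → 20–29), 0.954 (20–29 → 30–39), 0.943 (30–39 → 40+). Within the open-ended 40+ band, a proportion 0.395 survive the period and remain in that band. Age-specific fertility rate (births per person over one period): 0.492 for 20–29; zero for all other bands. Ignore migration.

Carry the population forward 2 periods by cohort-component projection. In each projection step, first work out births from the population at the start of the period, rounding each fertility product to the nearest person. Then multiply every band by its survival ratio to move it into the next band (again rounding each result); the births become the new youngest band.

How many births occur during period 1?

Period 1.
Births: 4600 * 0.492 = 2263
10–19: 8000 * 0.963 = 7704
20–29: 3700 * 0.96 = 3552
30–39: 4600 * 0.954 = 4388
40+: 8000 * 0.943 + 12000 * 0.395 = 7544 + 4740 = 12284
Giving 2263 / 7704 / 3552 / 4388 / 12284.

2263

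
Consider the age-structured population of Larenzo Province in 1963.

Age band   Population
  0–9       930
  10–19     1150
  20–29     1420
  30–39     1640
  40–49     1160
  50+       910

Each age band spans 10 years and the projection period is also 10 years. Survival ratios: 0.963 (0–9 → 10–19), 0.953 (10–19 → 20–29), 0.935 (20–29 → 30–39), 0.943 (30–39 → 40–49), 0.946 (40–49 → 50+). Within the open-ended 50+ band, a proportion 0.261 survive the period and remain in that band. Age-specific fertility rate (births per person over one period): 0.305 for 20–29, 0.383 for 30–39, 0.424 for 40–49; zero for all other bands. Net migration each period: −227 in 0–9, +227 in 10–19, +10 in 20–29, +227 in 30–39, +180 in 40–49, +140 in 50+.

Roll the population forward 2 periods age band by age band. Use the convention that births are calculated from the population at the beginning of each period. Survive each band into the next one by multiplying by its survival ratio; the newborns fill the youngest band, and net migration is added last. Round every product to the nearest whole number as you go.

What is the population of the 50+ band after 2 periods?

2159

[period 1]
Births: 1420 * 0.305 = 433, 1640 * 0.383 = 628, 1160 * 0.424 = 492 ⇒ total 1553
10–19: 930 * 0.963 = 896
20–29: 1150 * 0.953 = 1096
30–39: 1420 * 0.935 = 1328
40–49: 1640 * 0.943 = 1547
50+: 1160 * 0.946 + 910 * 0.261 = 1097 + 238 = 1335
Net migration: 0–9 − 227 → 1326; 10–19 + 227 → 1123; 20–29 + 10 → 1106; 30–39 + 227 → 1555; 40–49 + 180 → 1727; 50+ + 140 → 1475
End of period: [1326, 1123, 1106, 1555, 1727, 1475]
[period 2]
Births: 1106 * 0.305 = 337, 1555 * 0.383 = 596, 1727 * 0.424 = 732 ⇒ total 1665
10–19: 1326 * 0.963 = 1277
20–29: 1123 * 0.953 = 1070
30–39: 1106 * 0.935 = 1034
40–49: 1555 * 0.943 = 1466
50+: 1727 * 0.946 + 1475 * 0.261 = 1634 + 385 = 2019
Net migration: 0–9 − 227 → 1438; 10–19 + 227 → 1504; 20–29 + 10 → 1080; 30–39 + 227 → 1261; 40–49 + 180 → 1646; 50+ + 140 → 2159
End of period: [1438, 1504, 1080, 1261, 1646, 2159]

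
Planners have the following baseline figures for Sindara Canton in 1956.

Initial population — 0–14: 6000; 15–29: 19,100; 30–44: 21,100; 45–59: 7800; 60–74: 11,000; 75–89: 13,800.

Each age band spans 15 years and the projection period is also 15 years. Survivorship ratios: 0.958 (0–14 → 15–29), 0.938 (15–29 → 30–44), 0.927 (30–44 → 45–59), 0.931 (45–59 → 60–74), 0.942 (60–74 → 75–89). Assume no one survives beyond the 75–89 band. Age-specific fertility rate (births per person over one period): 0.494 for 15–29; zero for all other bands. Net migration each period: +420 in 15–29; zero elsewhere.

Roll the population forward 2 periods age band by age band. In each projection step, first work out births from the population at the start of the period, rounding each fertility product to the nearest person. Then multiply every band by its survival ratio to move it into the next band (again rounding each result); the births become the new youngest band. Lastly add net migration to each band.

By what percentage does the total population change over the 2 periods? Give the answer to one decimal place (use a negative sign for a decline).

-23.9

(Bands numbered youngest = 1 to oldest = 6.)
After projecting period 1:
Births: 19100 × 0.494 = 9435
Band 2: 6000 × 0.958 = 5748
Band 3: 19100 × 0.938 = 17916
Band 4: 21100 × 0.927 = 19560
Band 5: 7800 × 0.931 = 7262
Band 6: 11000 × 0.942 = 10362
Net migration: Band 2 + 420 → 6168
→ [9435, 6168, 17916, 19560, 7262, 10362]
After projecting period 2:
Births: 6168 × 0.494 = 3047
Band 2: 9435 × 0.958 = 9039
Band 3: 6168 × 0.938 = 5786
Band 4: 17916 × 0.927 = 16608
Band 5: 19560 × 0.931 = 18210
Band 6: 7262 × 0.942 = 6841
Net migration: Band 2 + 420 → 9459
→ [3047, 9459, 5786, 16608, 18210, 6841]
Total: 78800 → 59951; change = -18849; percentage change = -23.9%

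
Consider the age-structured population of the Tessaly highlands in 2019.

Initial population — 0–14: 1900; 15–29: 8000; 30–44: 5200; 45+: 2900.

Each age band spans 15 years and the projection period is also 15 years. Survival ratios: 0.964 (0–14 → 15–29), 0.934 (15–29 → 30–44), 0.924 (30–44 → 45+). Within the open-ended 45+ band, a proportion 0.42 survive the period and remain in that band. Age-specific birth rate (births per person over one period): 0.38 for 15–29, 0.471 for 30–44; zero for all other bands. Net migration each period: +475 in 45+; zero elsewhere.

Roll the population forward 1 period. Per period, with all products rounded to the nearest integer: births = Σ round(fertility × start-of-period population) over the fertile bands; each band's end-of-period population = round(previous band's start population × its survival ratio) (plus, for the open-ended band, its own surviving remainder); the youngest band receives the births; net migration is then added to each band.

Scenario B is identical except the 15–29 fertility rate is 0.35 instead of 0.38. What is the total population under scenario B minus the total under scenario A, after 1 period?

-240

— Period 1 —
Births: 8000 × 0.38 = 3040 ; 5200 × 0.471 = 2449 → total 5489
15–29: 1900 × 0.964 = 1832
30–44: 8000 × 0.934 = 7472
45+: 5200 × 0.924 + 2900 × 0.42 = 4805 + 1218 = 6023
Net migration: 45+ + 475 → 6498
End of period: [5489, 1832, 7472, 6498]
Scenario A total after 1 period: 21291
Scenario B projection —
— Period 1 —
Births: 8000 × 0.35 = 2800 ; 5200 × 0.471 = 2449 → total 5249
15–29: 1900 × 0.964 = 1832
30–44: 8000 × 0.934 = 7472
45+: 5200 × 0.924 + 2900 × 0.42 = 4805 + 1218 = 6023
Net migration: 45+ + 475 → 6498
End of period: [5249, 1832, 7472, 6498]
Scenario B total after 1 period: 21051
Difference B − A = 21051 − 21291 = -240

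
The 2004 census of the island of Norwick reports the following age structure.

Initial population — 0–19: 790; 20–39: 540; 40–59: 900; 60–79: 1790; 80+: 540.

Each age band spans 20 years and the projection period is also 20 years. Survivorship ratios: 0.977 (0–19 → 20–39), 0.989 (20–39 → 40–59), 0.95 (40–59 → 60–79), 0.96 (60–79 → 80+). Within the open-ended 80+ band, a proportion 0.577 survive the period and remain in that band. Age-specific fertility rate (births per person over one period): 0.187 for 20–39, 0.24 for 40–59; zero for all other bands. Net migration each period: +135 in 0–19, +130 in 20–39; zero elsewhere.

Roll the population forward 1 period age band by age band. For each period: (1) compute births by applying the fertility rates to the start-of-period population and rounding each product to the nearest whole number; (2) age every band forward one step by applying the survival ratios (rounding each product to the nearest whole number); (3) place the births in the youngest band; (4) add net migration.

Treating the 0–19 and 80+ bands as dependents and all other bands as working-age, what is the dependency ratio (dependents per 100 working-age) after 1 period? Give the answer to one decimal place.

108.3

[period 1]
Births: 540 * 0.187 = 101, 900 * 0.24 = 216 → 317
20–39: 790 * 0.977 = 772
40–59: 540 * 0.989 = 534
60–79: 900 * 0.95 = 855
80+: 1790 * 0.96 + 540 * 0.577 = 1718 + 312 = 2030
Net migration: 0–19 + 135 → 452; 20–39 + 130 → 902
End of period: [452, 902, 534, 855, 2030]
Dependents (band 0–19 + band 80+) = 452 + 2030 = 2482; working-age = 2291; ratio = 2482/2291 × 100 = 108.3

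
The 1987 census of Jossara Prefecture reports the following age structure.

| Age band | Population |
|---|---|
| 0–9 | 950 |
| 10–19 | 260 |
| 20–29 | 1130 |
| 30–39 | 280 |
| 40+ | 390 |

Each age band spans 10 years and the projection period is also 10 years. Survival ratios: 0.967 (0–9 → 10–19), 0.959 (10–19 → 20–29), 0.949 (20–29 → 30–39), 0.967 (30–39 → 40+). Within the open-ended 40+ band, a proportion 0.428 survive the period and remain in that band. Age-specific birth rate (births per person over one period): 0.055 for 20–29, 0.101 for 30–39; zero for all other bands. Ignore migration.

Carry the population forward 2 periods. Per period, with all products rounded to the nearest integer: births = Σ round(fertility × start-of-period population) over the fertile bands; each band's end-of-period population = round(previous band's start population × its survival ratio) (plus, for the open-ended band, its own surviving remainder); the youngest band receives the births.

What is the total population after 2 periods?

2550

Period 1.
Births: 1130 × 0.055 = 62, 280 × 0.101 = 28 → 90
10–19: 950 × 0.967 = 919
20–29: 260 × 0.959 = 249
30–39: 1130 × 0.949 = 1072
40+: 280 × 0.967 + 390 × 0.428 = 271 + 167 = 438
Population now: 0–9=90, 10–19=919, 20–29=249, 30–39=1072, 40+=438
Period 2.
Births: 249 × 0.055 = 14, 1072 × 0.101 = 108 → 122
10–19: 90 × 0.967 = 87
20–29: 919 × 0.959 = 881
30–39: 249 × 0.949 = 236
40+: 1072 × 0.967 + 438 × 0.428 = 1037 + 187 = 1224
Population now: 0–9=122, 10–19=87, 20–29=881, 30–39=236, 40+=1224
Total after period 2: 122 + 87 + 881 + 236 + 1224 = 2550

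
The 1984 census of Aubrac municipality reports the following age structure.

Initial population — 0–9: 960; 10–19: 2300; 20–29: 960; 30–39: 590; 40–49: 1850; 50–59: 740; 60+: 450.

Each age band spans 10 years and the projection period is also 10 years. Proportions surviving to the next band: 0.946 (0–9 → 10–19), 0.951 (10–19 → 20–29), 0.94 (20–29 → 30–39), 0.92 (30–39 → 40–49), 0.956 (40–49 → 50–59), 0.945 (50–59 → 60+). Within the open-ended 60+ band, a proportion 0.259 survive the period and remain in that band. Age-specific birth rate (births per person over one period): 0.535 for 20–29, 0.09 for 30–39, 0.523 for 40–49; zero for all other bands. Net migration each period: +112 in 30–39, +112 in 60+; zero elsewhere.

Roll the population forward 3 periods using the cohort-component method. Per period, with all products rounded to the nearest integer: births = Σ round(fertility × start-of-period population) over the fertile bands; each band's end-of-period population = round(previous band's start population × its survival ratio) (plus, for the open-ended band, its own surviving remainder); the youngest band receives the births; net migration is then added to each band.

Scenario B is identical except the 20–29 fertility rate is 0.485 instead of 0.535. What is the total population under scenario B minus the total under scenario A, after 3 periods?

Period 1:
Births: 960 * 0.535 = 514  |  590 * 0.09 = 53  |  1850 * 0.523 = 968 → 1535
10–19: 960 * 0.946 = 908
20–29: 2300 * 0.951 = 2187
30–39: 960 * 0.94 = 902
40–49: 590 * 0.92 = 543
50–59: 1850 * 0.956 = 1769
60+: 740 * 0.945 + 450 * 0.259 = 699 + 117 = 816
Net migration: 30–39 + 112 → 1014; 60+ + 112 → 928
End of period: [1535, 908, 2187, 1014, 543, 1769, 928]
Period 2:
Births: 2187 * 0.535 = 1170  |  1014 * 0.09 = 91  |  543 * 0.523 = 284 → 1545
10–19: 1535 * 0.946 = 1452
20–29: 908 * 0.951 = 864
30–39: 2187 * 0.94 = 2056
40–49: 1014 * 0.92 = 933
50–59: 543 * 0.956 = 519
60+: 1769 * 0.945 + 928 * 0.259 = 1672 + 240 = 1912
Net migration: 30–39 + 112 → 2168; 60+ + 112 → 2024
End of period: [1545, 1452, 864, 2168, 933, 519, 2024]
Period 3:
Births: 864 * 0.535 = 462  |  2168 * 0.09 = 195  |  933 * 0.523 = 488 → 1145
10–19: 1545 * 0.946 = 1462
20–29: 1452 * 0.951 = 1381
30–39: 864 * 0.94 = 812
40–49: 2168 * 0.92 = 1995
50–59: 933 * 0.956 = 892
60+: 519 * 0.945 + 2024 * 0.259 = 490 + 524 = 1014
Net migration: 30–39 + 112 → 924; 60+ + 112 → 1126
End of period: [1145, 1462, 1381, 924, 1995, 892, 1126]
Scenario A total after 3 periods: 8925
Scenario B projection —
Period 1:
Births: 960 * 0.485 = 466  |  590 * 0.09 = 53  |  1850 * 0.523 = 968 → 1487
10–19: 960 * 0.946 = 908
20–29: 2300 * 0.951 = 2187
30–39: 960 * 0.94 = 902
40–49: 590 * 0.92 = 543
50–59: 1850 * 0.956 = 1769
60+: 740 * 0.945 + 450 * 0.259 = 699 + 117 = 816
Net migration: 30–39 + 112 → 1014; 60+ + 112 → 928
End of period: [1487, 908, 2187, 1014, 543, 1769, 928]
Period 2:
Births: 2187 * 0.485 = 1061  |  1014 * 0.09 = 91  |  543 * 0.523 = 284 → 1436
10–19: 1487 * 0.946 = 1407
20–29: 908 * 0.951 = 864
30–39: 2187 * 0.94 = 2056
40–49: 1014 * 0.92 = 933
50–59: 543 * 0.956 = 519
60+: 1769 * 0.945 + 928 * 0.259 = 1672 + 240 = 1912
Net migration: 30–39 + 112 → 2168; 60+ + 112 → 2024
End of period: [1436, 1407, 864, 2168, 933, 519, 2024]
Period 3:
Births: 864 * 0.485 = 419  |  2168 * 0.09 = 195  |  933 * 0.523 = 488 → 1102
10–19: 1436 * 0.946 = 1358
20–29: 1407 * 0.951 = 1338
30–39: 864 * 0.94 = 812
40–49: 2168 * 0.92 = 1995
50–59: 933 * 0.956 = 892
60+: 519 * 0.945 + 2024 * 0.259 = 490 + 524 = 1014
Net migration: 30–39 + 112 → 924; 60+ + 112 → 1126
End of period: [1102, 1358, 1338, 924, 1995, 892, 1126]
Scenario B total after 3 periods: 8735
Difference B − A = 8735 − 8925 = -190

-190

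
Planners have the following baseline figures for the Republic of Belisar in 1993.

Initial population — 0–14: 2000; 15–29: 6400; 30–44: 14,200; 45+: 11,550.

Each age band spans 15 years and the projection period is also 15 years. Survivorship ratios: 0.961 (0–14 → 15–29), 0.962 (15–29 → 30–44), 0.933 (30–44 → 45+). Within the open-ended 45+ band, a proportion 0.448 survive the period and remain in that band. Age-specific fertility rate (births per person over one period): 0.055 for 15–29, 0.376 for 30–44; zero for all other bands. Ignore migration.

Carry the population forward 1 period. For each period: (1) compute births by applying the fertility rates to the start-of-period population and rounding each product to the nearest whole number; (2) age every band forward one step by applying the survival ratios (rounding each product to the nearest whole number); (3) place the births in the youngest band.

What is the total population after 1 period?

[period 1]
Births: 6400 × 0.055 = 352, 14200 × 0.376 = 5339 → 5691
15–29: 2000 × 0.961 = 1922
30–44: 6400 × 0.962 = 6157
45+: 14200 × 0.933 + 11550 × 0.448 = 13249 + 5174 = 18423
Giving 5691 / 1922 / 6157 / 18423.
Total after period 1: 5691 + 1922 + 6157 + 18423 = 32193

32193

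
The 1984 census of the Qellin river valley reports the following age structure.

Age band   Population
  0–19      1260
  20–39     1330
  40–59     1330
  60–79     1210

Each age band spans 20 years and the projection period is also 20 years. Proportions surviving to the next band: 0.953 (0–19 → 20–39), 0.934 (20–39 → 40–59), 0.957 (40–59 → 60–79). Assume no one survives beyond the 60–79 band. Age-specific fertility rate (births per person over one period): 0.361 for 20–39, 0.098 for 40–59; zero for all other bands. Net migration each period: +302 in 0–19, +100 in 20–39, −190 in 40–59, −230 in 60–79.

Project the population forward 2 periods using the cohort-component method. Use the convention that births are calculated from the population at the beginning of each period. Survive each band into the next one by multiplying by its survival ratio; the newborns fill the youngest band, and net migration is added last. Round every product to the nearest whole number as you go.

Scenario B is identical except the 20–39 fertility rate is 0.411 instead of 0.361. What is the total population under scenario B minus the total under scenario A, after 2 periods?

129

Period 1:
Births: 1330 × 0.361 = 480, 1330 × 0.098 = 130 ⇒ total 610
20–39: 1260 × 0.953 = 1201
40–59: 1330 × 0.934 = 1242
60–79: 1330 × 0.957 = 1273
Net migration: 0–19 + 302 → 912; 20–39 + 100 → 1301; 40–59 − 190 → 1052; 60–79 − 230 → 1043
End of period: [912, 1301, 1052, 1043]
Period 2:
Births: 1301 × 0.361 = 470, 1052 × 0.098 = 103 ⇒ total 573
20–39: 912 × 0.953 = 869
40–59: 1301 × 0.934 = 1215
60–79: 1052 × 0.957 = 1007
Net migration: 0–19 + 302 → 875; 20–39 + 100 → 969; 40–59 − 190 → 1025; 60–79 − 230 → 777
End of period: [875, 969, 1025, 777]
Scenario A total after 2 periods: 3646
Scenario B projection —
Period 1:
Births: 1330 × 0.411 = 547, 1330 × 0.098 = 130 ⇒ total 677
20–39: 1260 × 0.953 = 1201
40–59: 1330 × 0.934 = 1242
60–79: 1330 × 0.957 = 1273
Net migration: 0–19 + 302 → 979; 20–39 + 100 → 1301; 40–59 − 190 → 1052; 60–79 − 230 → 1043
End of period: [979, 1301, 1052, 1043]
Period 2:
Births: 1301 × 0.411 = 535, 1052 × 0.098 = 103 ⇒ total 638
20–39: 979 × 0.953 = 933
40–59: 1301 × 0.934 = 1215
60–79: 1052 × 0.957 = 1007
Net migration: 0–19 + 302 → 940; 20–39 + 100 → 1033; 40–59 − 190 → 1025; 60–79 − 230 → 777
End of period: [940, 1033, 1025, 777]
Scenario B total after 2 periods: 3775
Difference B − A = 3775 − 3646 = 129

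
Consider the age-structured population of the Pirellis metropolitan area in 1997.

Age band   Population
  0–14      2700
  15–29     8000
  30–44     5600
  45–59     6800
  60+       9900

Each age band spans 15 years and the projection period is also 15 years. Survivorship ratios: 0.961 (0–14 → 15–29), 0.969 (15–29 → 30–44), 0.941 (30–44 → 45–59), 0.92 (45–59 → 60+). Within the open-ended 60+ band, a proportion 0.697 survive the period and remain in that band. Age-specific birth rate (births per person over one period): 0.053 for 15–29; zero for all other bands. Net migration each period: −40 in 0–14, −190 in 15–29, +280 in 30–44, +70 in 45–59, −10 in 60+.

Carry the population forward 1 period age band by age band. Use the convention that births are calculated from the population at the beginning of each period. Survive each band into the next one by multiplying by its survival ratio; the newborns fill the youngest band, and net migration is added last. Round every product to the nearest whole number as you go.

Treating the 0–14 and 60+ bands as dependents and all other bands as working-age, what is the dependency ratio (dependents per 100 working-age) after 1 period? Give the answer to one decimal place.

Let group 1 be 0–14 through group 5 = 60+.
[period 1]
Births: 8000 × 0.053 = 424
Group 2: 2700 × 0.961 = 2595
Group 3: 8000 × 0.969 = 7752
Group 4: 5600 × 0.941 = 5270
Group 5: 6800 × 0.92 + 9900 × 0.697 = 6256 + 6900 = 13156
Net migration: Group 1 − 40 → 384; Group 2 − 190 → 2405; Group 3 + 280 → 8032; Group 4 + 70 → 5340; Group 5 − 10 → 13146
Population now: 0–14=384, 15–29=2405, 30–44=8032, 45–59=5340, 60+=13146
Dependents (band 0–14 + band 60+) = 384 + 13146 = 13530; working-age = 15777; ratio = 13530/15777 × 100 = 85.8

85.8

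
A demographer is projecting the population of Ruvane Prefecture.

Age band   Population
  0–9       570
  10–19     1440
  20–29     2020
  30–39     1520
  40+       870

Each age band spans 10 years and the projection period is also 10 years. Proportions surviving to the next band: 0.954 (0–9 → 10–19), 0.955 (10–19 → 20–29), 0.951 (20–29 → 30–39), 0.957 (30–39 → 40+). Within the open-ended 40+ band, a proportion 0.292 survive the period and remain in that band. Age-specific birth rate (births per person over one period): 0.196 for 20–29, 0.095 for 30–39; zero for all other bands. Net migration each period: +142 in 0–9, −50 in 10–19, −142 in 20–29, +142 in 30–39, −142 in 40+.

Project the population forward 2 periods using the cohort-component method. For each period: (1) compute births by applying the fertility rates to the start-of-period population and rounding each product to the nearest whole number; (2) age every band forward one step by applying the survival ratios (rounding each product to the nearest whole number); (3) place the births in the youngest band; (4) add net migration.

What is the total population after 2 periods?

5116

[period 1]
Births: 2020 × 0.196 = 396 ; 1520 × 0.095 = 144 — total 540
10–19: 570 × 0.954 = 544
20–29: 1440 × 0.955 = 1375
30–39: 2020 × 0.951 = 1921
40+: 1520 × 0.957 + 870 × 0.292 = 1455 + 254 = 1709
Net migration: 0–9 + 142 → 682; 10–19 − 50 → 494; 20–29 − 142 → 1233; 30–39 + 142 → 2063; 40+ − 142 → 1567
Giving 682 / 494 / 1233 / 2063 / 1567.
[period 2]
Births: 1233 × 0.196 = 242 ; 2063 × 0.095 = 196 — total 438
10–19: 682 × 0.954 = 651
20–29: 494 × 0.955 = 472
30–39: 1233 × 0.951 = 1173
40+: 2063 × 0.957 + 1567 × 0.292 = 1974 + 458 = 2432
Net migration: 0–9 + 142 → 580; 10–19 − 50 → 601; 20–29 − 142 → 330; 30–39 + 142 → 1315; 40+ − 142 → 2290
Giving 580 / 601 / 330 / 1315 / 2290.
Total after period 2: 580 + 601 + 330 + 1315 + 2290 = 5116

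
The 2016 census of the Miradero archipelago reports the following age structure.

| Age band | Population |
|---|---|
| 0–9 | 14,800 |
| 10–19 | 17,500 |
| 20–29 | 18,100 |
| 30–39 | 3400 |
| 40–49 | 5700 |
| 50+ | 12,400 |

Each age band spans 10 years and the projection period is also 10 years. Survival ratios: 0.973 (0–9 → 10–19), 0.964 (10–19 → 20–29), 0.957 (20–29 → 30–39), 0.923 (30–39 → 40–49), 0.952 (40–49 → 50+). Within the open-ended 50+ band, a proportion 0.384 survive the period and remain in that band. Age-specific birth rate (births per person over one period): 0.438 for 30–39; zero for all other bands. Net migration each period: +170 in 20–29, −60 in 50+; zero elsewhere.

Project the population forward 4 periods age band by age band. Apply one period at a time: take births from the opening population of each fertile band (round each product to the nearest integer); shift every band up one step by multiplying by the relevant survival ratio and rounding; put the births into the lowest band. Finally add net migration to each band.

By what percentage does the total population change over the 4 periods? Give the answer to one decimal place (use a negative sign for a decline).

Call the groups 1 to 6, youngest first.
— Period 1 —
Births: 3400 × 0.438 = 1489
Group 2: 14800 × 0.973 = 14400
Group 3: 17500 × 0.964 = 16870
Group 4: 18100 × 0.957 = 17322
Group 5: 3400 × 0.923 = 3138
Group 6: 5700 × 0.952 + 12400 × 0.384 = 5426 + 4762 = 10188
Net migration: Group 3 + 170 → 17040; Group 6 − 60 → 10128
Giving 1489 / 14400 / 17040 / 17322 / 3138 / 10128.
— Period 2 —
Births: 17322 × 0.438 = 7587
Group 2: 1489 × 0.973 = 1449
Group 3: 14400 × 0.964 = 13882
Group 4: 17040 × 0.957 = 16307
Group 5: 17322 × 0.923 = 15988
Group 6: 3138 × 0.952 + 10128 × 0.384 = 2987 + 3889 = 6876
Net migration: Group 3 + 170 → 14052; Group 6 − 60 → 6816
Giving 7587 / 1449 / 14052 / 16307 / 15988 / 6816.
— Period 3 —
Births: 16307 × 0.438 = 7142
Group 2: 7587 × 0.973 = 7382
Group 3: 1449 × 0.964 = 1397
Group 4: 14052 × 0.957 = 13448
Group 5: 16307 × 0.923 = 15051
Group 6: 15988 × 0.952 + 6816 × 0.384 = 15221 + 2617 = 17838
Net migration: Group 3 + 170 → 1567; Group 6 − 60 → 17778
Giving 7142 / 7382 / 1567 / 13448 / 15051 / 17778.
— Period 4 —
Births: 13448 × 0.438 = 5890
Group 2: 7142 × 0.973 = 6949
Group 3: 7382 × 0.964 = 7116
Group 4: 1567 × 0.957 = 1500
Group 5: 13448 × 0.923 = 12413
Group 6: 15051 × 0.952 + 17778 × 0.384 = 14329 + 6827 = 21156
Net migration: Group 3 + 170 → 7286; Group 6 − 60 → 21096
Giving 5890 / 6949 / 7286 / 1500 / 12413 / 21096.
Total: 71900 → 55134; change = -16766; percentage change = -23.3%

-23.3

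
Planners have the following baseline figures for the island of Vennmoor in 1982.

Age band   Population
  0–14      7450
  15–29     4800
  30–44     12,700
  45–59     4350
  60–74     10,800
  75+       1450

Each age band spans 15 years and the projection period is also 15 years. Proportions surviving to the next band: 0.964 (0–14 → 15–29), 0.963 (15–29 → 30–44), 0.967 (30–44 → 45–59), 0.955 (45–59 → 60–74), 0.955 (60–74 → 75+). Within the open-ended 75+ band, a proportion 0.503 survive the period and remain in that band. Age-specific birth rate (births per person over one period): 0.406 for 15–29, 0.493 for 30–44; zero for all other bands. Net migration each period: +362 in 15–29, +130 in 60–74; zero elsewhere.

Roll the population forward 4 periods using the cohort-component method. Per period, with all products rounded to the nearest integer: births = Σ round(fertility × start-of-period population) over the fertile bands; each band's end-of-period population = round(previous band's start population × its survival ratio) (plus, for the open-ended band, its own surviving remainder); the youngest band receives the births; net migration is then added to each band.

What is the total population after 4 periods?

45412

Let group 1 be 0–14 through group 6 = 75+.
[period 1]
Births: 4800 * 0.406 = 1949, 12700 * 0.493 = 6261 → 8210
Group 2: 7450 * 0.964 = 7182
Group 3: 4800 * 0.963 = 4622
Group 4: 12700 * 0.967 = 12281
Group 5: 4350 * 0.955 = 4154
Group 6: 10800 * 0.955 + 1450 * 0.503 = 10314 + 729 = 11043
Net migration: Group 2 + 362 → 7544; Group 5 + 130 → 4284
End of period: [8210, 7544, 4622, 12281, 4284, 11043]
[period 2]
Births: 7544 * 0.406 = 3063, 4622 * 0.493 = 2279 → 5342
Group 2: 8210 * 0.964 = 7914
Group 3: 7544 * 0.963 = 7265
Group 4: 4622 * 0.967 = 4469
Group 5: 12281 * 0.955 = 11728
Group 6: 4284 * 0.955 + 11043 * 0.503 = 4091 + 5555 = 9646
Net migration: Group 2 + 362 → 8276; Group 5 + 130 → 11858
End of period: [5342, 8276, 7265, 4469, 11858, 9646]
[period 3]
Births: 8276 * 0.406 = 3360, 7265 * 0.493 = 3582 → 6942
Group 2: 5342 * 0.964 = 5150
Group 3: 8276 * 0.963 = 7970
Group 4: 7265 * 0.967 = 7025
Group 5: 4469 * 0.955 = 4268
Group 6: 11858 * 0.955 + 9646 * 0.503 = 11324 + 4852 = 16176
Net migration: Group 2 + 362 → 5512; Group 5 + 130 → 4398
End of period: [6942, 5512, 7970, 7025, 4398, 16176]
[period 4]
Births: 5512 * 0.406 = 2238, 7970 * 0.493 = 3929 → 6167
Group 2: 6942 * 0.964 = 6692
Group 3: 5512 * 0.963 = 5308
Group 4: 7970 * 0.967 = 7707
Group 5: 7025 * 0.955 = 6709
Group 6: 4398 * 0.955 + 16176 * 0.503 = 4200 + 8137 = 12337
Net migration: Group 2 + 362 → 7054; Group 5 + 130 → 6839
End of period: [6167, 7054, 5308, 7707, 6839, 12337]
Total after period 4: 6167 + 7054 + 5308 + 7707 + 6839 + 12337 = 45412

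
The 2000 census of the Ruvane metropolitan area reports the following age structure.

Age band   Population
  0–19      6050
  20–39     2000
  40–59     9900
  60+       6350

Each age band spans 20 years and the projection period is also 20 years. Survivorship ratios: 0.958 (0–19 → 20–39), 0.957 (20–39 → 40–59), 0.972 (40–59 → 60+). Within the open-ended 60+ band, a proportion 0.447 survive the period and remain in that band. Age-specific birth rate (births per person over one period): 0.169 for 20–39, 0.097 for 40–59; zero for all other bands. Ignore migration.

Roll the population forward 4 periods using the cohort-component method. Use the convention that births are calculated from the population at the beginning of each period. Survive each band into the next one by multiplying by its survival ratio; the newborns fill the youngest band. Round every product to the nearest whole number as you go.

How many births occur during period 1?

1298

Numbering the groups 1..4 from youngest to oldest:
— Period 1 —
Births: 2000 × 0.169 = 338  |  9900 × 0.097 = 960 — total 1298
Group 2: 6050 × 0.958 = 5796
Group 3: 2000 × 0.957 = 1914
Group 4: 9900 × 0.972 + 6350 × 0.447 = 9623 + 2838 = 12461
Population now: 0–19=1298, 20–39=5796, 40–59=1914, 60+=12461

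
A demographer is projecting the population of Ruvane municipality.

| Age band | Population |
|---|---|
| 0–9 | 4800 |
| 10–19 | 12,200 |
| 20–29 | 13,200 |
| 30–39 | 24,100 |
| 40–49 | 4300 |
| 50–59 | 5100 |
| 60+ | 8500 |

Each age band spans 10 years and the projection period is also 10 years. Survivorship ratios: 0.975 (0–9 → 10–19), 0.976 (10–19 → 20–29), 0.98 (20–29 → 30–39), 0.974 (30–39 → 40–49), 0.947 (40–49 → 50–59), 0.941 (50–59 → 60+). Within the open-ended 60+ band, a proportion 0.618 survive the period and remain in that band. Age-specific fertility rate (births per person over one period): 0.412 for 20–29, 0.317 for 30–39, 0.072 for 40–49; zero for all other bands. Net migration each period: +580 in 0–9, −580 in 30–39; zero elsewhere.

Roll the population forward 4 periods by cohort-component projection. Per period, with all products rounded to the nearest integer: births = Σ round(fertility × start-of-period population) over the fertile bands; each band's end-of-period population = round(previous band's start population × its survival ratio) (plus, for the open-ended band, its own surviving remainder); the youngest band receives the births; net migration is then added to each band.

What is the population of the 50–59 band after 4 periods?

Numbering the groups 1..7 from youngest to oldest:
— Period 1 —
Births: 13200 * 0.412 = 5438 ; 24100 * 0.317 = 7640 ; 4300 * 0.072 = 310 — total 13388
Group 2: 4800 * 0.975 = 4680
Group 3: 12200 * 0.976 = 11907
Group 4: 13200 * 0.98 = 12936
Group 5: 24100 * 0.974 = 23473
Group 6: 4300 * 0.947 = 4072
Group 7: 5100 * 0.941 + 8500 * 0.618 = 4799 + 5253 = 10052
Net migration: Group 1 + 580 → 13968; Group 4 − 580 → 12356
End of period: [13968, 4680, 11907, 12356, 23473, 4072, 10052]
— Period 2 —
Births: 11907 * 0.412 = 4906 ; 12356 * 0.317 = 3917 ; 23473 * 0.072 = 1690 — total 10513
Group 2: 13968 * 0.975 = 13619
Group 3: 4680 * 0.976 = 4568
Group 4: 11907 * 0.98 = 11669
Group 5: 12356 * 0.974 = 12035
Group 6: 23473 * 0.947 = 22229
Group 7: 4072 * 0.941 + 10052 * 0.618 = 3832 + 6212 = 10044
Net migration: Group 1 + 580 → 11093; Group 4 − 580 → 11089
End of period: [11093, 13619, 4568, 11089, 12035, 22229, 10044]
— Period 3 —
Births: 4568 * 0.412 = 1882 ; 11089 * 0.317 = 3515 ; 12035 * 0.072 = 867 — total 6264
Group 2: 11093 * 0.975 = 10816
Group 3: 13619 * 0.976 = 13292
Group 4: 4568 * 0.98 = 4477
Group 5: 11089 * 0.974 = 10801
Group 6: 12035 * 0.947 = 11397
Group 7: 22229 * 0.941 + 10044 * 0.618 = 20917 + 6207 = 27124
Net migration: Group 1 + 580 → 6844; Group 4 − 580 → 3897
End of period: [6844, 10816, 13292, 3897, 10801, 11397, 27124]
— Period 4 —
Births: 13292 * 0.412 = 5476 ; 3897 * 0.317 = 1235 ; 10801 * 0.072 = 778 — total 7489
Group 2: 6844 * 0.975 = 6673
Group 3: 10816 * 0.976 = 10556
Group 4: 13292 * 0.98 = 13026
Group 5: 3897 * 0.974 = 3796
Group 6: 10801 * 0.947 = 10229
Group 7: 11397 * 0.941 + 27124 * 0.618 = 10725 + 16763 = 27488
Net migration: Group 1 + 580 → 8069; Group 4 − 580 → 12446
End of period: [8069, 6673, 10556, 12446, 3796, 10229, 27488]

10229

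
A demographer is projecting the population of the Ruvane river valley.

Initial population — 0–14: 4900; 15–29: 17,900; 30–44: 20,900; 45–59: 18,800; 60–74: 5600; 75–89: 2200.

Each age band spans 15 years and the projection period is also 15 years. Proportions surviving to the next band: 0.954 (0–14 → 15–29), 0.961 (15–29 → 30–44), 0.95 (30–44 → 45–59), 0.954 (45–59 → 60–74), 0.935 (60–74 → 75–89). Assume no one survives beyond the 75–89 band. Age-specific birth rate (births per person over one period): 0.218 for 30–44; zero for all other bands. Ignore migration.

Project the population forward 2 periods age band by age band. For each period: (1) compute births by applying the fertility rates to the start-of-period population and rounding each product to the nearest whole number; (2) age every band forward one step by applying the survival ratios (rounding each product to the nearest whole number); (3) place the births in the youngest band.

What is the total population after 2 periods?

Let band 1 be 0–14 through band 6 = 75–89.
— Period 1 —
Births: 20900 × 0.218 = 4556
Band 2: 4900 × 0.954 = 4675
Band 3: 17900 × 0.961 = 17202
Band 4: 20900 × 0.95 = 19855
Band 5: 18800 × 0.954 = 17935
Band 6: 5600 × 0.935 = 5236
Population now: 0–14=4556, 15–29=4675, 30–44=17202, 45–59=19855, 60–74=17935, 75–89=5236
— Period 2 —
Births: 17202 × 0.218 = 3750
Band 2: 4556 × 0.954 = 4346
Band 3: 4675 × 0.961 = 4493
Band 4: 17202 × 0.95 = 16342
Band 5: 19855 × 0.954 = 18942
Band 6: 17935 × 0.935 = 16769
Population now: 0–14=3750, 15–29=4346, 30–44=4493, 45–59=16342, 60–74=18942, 75–89=16769
Total after period 2: 3750 + 4346 + 4493 + 16342 + 18942 + 16769 = 64642

64642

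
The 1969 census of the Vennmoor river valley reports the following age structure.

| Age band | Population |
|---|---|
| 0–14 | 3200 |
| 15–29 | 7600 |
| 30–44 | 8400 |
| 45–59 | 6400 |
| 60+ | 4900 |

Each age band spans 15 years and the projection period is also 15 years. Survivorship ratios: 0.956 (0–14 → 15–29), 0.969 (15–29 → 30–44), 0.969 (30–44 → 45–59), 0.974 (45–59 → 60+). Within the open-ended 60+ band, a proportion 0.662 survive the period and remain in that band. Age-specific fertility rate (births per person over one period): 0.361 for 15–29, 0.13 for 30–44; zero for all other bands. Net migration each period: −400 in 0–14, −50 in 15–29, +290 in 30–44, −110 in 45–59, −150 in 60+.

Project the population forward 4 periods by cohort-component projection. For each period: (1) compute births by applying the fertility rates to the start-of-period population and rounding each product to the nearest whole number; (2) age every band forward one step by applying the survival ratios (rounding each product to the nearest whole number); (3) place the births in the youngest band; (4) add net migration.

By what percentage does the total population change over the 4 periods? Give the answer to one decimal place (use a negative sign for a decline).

After projecting period 1:
Births: 7600 * 0.361 = 2744, 8400 * 0.13 = 1092 — total 3836
15–29: 3200 * 0.956 = 3059
30–44: 7600 * 0.969 = 7364
45–59: 8400 * 0.969 = 8140
60+: 6400 * 0.974 + 4900 * 0.662 = 6234 + 3244 = 9478
Net migration: 0–14 − 400 → 3436; 15–29 − 50 → 3009; 30–44 + 290 → 7654; 45–59 − 110 → 8030; 60+ − 150 → 9328
Giving 3436 / 3009 / 7654 / 8030 / 9328.
After projecting period 2:
Births: 3009 * 0.361 = 1086, 7654 * 0.13 = 995 — total 2081
15–29: 3436 * 0.956 = 3285
30–44: 3009 * 0.969 = 2916
45–59: 7654 * 0.969 = 7417
60+: 8030 * 0.974 + 9328 * 0.662 = 7821 + 6175 = 13996
Net migration: 0–14 − 400 → 1681; 15–29 − 50 → 3235; 30–44 + 290 → 3206; 45–59 − 110 → 7307; 60+ − 150 → 13846
Giving 1681 / 3235 / 3206 / 7307 / 13846.
After projecting period 3:
Births: 3235 * 0.361 = 1168, 3206 * 0.13 = 417 — total 1585
15–29: 1681 * 0.956 = 1607
30–44: 3235 * 0.969 = 3135
45–59: 3206 * 0.969 = 3107
60+: 7307 * 0.974 + 13846 * 0.662 = 7117 + 9166 = 16283
Net migration: 0–14 − 400 → 1185; 15–29 − 50 → 1557; 30–44 + 290 → 3425; 45–59 − 110 → 2997; 60+ − 150 → 16133
Giving 1185 / 1557 / 3425 / 2997 / 16133.
After projecting period 4:
Births: 1557 * 0.361 = 562, 3425 * 0.13 = 445 — total 1007
15–29: 1185 * 0.956 = 1133
30–44: 1557 * 0.969 = 1509
45–59: 3425 * 0.969 = 3319
60+: 2997 * 0.974 + 16133 * 0.662 = 2919 + 10680 = 13599
Net migration: 0–14 − 400 → 607; 15–29 − 50 → 1083; 30–44 + 290 → 1799; 45–59 − 110 → 3209; 60+ − 150 → 13449
Giving 607 / 1083 / 1799 / 3209 / 13449.
Total: 30500 → 20147; change = -10353; percentage change = -33.9%

-33.9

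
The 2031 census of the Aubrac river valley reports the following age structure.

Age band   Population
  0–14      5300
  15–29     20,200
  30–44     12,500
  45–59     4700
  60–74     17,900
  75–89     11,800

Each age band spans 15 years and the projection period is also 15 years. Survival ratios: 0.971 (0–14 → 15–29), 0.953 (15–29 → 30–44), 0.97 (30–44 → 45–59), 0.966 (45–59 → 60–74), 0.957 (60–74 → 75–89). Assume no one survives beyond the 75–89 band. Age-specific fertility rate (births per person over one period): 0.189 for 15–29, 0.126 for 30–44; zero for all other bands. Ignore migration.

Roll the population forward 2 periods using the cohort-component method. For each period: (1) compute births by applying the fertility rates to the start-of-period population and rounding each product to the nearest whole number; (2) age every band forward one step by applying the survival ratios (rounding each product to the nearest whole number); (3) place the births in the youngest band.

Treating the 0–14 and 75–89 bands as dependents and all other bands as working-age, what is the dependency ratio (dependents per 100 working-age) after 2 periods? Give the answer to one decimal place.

19.1

Let band 1 be 0–14 through band 6 = 75–89.
— Period 1 —
Births: 20200 × 0.189 = 3818 ; 12500 × 0.126 = 1575 ⇒ total 5393
Band 2: 5300 × 0.971 = 5146
Band 3: 20200 × 0.953 = 19251
Band 4: 12500 × 0.97 = 12125
Band 5: 4700 × 0.966 = 4540
Band 6: 17900 × 0.957 = 17130
Giving 5393 / 5146 / 19251 / 12125 / 4540 / 17130.
— Period 2 —
Births: 5146 × 0.189 = 973 ; 19251 × 0.126 = 2426 ⇒ total 3399
Band 2: 5393 × 0.971 = 5237
Band 3: 5146 × 0.953 = 4904
Band 4: 19251 × 0.97 = 18673
Band 5: 12125 × 0.966 = 11713
Band 6: 4540 × 0.957 = 4345
Giving 3399 / 5237 / 4904 / 18673 / 11713 / 4345.
Dependents (band 0–14 + band 75–89) = 3399 + 4345 = 7744; working-age = 40527; ratio = 7744/40527 × 100 = 19.1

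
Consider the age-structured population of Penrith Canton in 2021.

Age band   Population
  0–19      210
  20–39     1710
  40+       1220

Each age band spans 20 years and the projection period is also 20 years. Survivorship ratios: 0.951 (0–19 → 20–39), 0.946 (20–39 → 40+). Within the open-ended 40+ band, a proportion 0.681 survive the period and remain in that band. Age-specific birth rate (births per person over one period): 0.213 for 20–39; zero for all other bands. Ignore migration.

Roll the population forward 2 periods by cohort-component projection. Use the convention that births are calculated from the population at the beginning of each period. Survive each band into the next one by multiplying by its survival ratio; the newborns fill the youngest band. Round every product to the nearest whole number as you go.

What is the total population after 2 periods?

Let band 1 be 0–19 through band 3 = 40+.
[period 1]
Births: 1710 × 0.213 = 364
Band 2: 210 × 0.951 = 200
Band 3: 1710 × 0.946 + 1220 × 0.681 = 1618 + 831 = 2449
Giving 364 / 200 / 2449.
[period 2]
Births: 200 × 0.213 = 43
Band 2: 364 × 0.951 = 346
Band 3: 200 × 0.946 + 2449 × 0.681 = 189 + 1668 = 1857
Giving 43 / 346 / 1857.
Total after period 2: 43 + 346 + 1857 = 2246

2246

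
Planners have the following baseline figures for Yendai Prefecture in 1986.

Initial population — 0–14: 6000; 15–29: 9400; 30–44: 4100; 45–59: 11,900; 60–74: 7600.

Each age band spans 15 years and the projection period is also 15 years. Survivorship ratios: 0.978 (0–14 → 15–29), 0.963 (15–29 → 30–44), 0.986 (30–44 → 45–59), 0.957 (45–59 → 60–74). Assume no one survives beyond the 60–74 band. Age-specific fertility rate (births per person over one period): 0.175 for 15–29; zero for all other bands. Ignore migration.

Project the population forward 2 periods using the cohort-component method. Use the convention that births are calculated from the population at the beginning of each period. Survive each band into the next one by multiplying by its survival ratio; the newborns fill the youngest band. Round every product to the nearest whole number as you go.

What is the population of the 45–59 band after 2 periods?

— Period 1 —
Births: 9400 * 0.175 = 1645
15–29: 6000 * 0.978 = 5868
30–44: 9400 * 0.963 = 9052
45–59: 4100 * 0.986 = 4043
60–74: 11900 * 0.957 = 11388
Giving 1645 / 5868 / 9052 / 4043 / 11388.
— Period 2 —
Births: 5868 * 0.175 = 1027
15–29: 1645 * 0.978 = 1609
30–44: 5868 * 0.963 = 5651
45–59: 9052 * 0.986 = 8925
60–74: 4043 * 0.957 = 3869
Giving 1027 / 1609 / 5651 / 8925 / 3869.

8925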